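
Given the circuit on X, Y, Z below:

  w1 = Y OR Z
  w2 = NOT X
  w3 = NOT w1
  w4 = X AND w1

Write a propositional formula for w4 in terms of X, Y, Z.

w1 = Y OR Z
w4 = X AND w1 = X AND (Y OR Z)

X AND (Y OR Z)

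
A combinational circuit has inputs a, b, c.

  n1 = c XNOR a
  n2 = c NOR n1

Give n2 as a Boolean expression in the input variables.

n1 = c XNOR a
n2 = c NOR n1 = c NOR (c XNOR a)

c NOR (c XNOR a)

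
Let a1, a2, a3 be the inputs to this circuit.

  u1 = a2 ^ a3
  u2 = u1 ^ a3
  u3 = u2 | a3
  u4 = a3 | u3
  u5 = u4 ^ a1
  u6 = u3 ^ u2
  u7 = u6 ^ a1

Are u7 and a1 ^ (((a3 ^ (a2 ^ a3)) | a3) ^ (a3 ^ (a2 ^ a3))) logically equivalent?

Yes

u1 = a2 ^ a3
u2 = u1 ^ a3 = (a2 ^ a3) ^ a3
u3 = u2 | a3 = ((a2 ^ a3) ^ a3) | a3
u6 = u3 ^ u2 = (((a2 ^ a3) ^ a3) | a3) ^ ((a2 ^ a3) ^ a3)
u7 = u6 ^ a1 = ((((a2 ^ a3) ^ a3) | a3) ^ ((a2 ^ a3) ^ a3)) ^ a1
At a1=0, a2=0, a3=0: circuit gives 0, formula gives 0.
At a1=0, a2=0, a3=1: circuit gives 1, formula gives 1.
Agrees on all 8 inputs.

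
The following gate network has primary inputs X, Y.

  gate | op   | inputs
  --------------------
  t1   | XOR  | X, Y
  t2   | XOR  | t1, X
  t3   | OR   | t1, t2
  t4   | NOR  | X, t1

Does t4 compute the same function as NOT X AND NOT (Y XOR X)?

Yes

t1 = X XOR Y
t4 = X NOR t1 = X NOR (X XOR Y)
At X=0, Y=1: circuit gives 0, formula gives 0.
At X=0, Y=0: circuit gives 1, formula gives 1.
Agrees on all 4 inputs.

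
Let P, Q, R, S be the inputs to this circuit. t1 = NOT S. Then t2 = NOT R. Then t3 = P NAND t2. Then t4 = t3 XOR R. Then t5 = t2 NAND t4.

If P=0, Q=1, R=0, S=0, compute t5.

0

t2 = NOT 0 = 1
t3 = 0 NAND 1 = 1
t4 = 1 XOR 0 = 1
t5 = 1 NAND 1 = 0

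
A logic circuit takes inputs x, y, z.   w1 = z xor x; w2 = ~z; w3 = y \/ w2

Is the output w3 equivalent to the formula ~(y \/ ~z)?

w2 = ~z
w3 = y \/ w2 = y \/ ~z
At x=0, y=0, z=0: circuit gives 1, formula gives 0.

No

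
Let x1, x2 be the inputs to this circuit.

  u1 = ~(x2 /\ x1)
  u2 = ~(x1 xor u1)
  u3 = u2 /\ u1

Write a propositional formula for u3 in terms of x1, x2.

u1 = ~(x2 /\ x1)
u2 = ~(x1 xor u1) = ~(x1 xor (~(x2 /\ x1)))
u3 = u2 /\ u1 = (~(x1 xor (~(x2 /\ x1)))) /\ (~(x2 /\ x1))

(~(x1 xor (~(x2 /\ x1)))) /\ (~(x2 /\ x1))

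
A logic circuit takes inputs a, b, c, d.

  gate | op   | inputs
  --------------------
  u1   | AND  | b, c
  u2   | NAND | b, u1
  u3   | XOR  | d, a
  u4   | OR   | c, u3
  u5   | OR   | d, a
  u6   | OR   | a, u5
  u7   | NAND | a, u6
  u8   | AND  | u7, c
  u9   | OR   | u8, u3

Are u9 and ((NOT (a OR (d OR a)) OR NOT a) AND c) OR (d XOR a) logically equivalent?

u3 = d XOR a
u5 = d OR a
u6 = a OR u5 = a OR (d OR a)
u7 = a NAND u6 = a NAND (a OR (d OR a))
u8 = u7 AND c = (a NAND (a OR (d OR a))) AND c
u9 = u8 OR u3 = ((a NAND (a OR (d OR a))) AND c) OR (d XOR a)
At a=0, b=0, c=0, d=0: circuit gives 0, formula gives 0.
At a=0, b=0, c=0, d=1: circuit gives 1, formula gives 1.
Agrees on all 16 inputs.

Yes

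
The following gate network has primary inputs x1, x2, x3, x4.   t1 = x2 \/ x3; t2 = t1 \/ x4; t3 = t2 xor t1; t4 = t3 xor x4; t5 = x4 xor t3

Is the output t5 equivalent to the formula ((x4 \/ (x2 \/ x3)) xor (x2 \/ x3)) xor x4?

Yes

t1 = x2 \/ x3
t2 = t1 \/ x4 = (x2 \/ x3) \/ x4
t3 = t2 xor t1 = ((x2 \/ x3) \/ x4) xor (x2 \/ x3)
t5 = x4 xor t3 = x4 xor (((x2 \/ x3) \/ x4) xor (x2 \/ x3))
At x1=0, x2=0, x3=0, x4=0: circuit gives 0, formula gives 0.
At x1=0, x2=0, x3=1, x4=1: circuit gives 1, formula gives 1.
Agrees on all 16 inputs.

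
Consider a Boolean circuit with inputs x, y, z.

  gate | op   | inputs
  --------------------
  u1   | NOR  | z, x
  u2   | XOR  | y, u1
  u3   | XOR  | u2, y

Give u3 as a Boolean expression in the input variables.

u1 = z NOR x
u2 = y XOR u1 = y XOR (z NOR x)
u3 = u2 XOR y = (y XOR (z NOR x)) XOR y

(y XOR (z NOR x)) XOR y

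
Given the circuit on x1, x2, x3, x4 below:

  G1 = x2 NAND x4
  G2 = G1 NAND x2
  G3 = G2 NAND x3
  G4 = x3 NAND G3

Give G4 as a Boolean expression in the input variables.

G1 = x2 NAND x4
G2 = G1 NAND x2 = (x2 NAND x4) NAND x2
G3 = G2 NAND x3 = ((x2 NAND x4) NAND x2) NAND x3
G4 = x3 NAND G3 = x3 NAND (((x2 NAND x4) NAND x2) NAND x3)

x3 NAND (((x2 NAND x4) NAND x2) NAND x3)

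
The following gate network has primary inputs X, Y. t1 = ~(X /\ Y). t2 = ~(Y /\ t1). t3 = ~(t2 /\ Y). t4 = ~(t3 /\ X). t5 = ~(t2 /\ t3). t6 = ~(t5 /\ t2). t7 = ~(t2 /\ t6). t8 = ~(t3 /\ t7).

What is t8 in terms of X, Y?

~((~((~(Y /\ (~(X /\ Y)))) /\ Y)) /\ (~((~(Y /\ (~(X /\ Y)))) /\ (~((~((~(Y /\ (~(X /\ Y)))) /\ (~((~(Y /\ (~(X /\ Y)))) /\ Y)))) /\ (~(Y /\ (~(X /\ Y)))))))))

t1 = ~(X /\ Y)
t2 = ~(Y /\ t1) = ~(Y /\ (~(X /\ Y)))
t3 = ~(t2 /\ Y) = ~((~(Y /\ (~(X /\ Y)))) /\ Y)
t5 = ~(t2 /\ t3) = ~((~(Y /\ (~(X /\ Y)))) /\ (~((~(Y /\ (~(X /\ Y)))) /\ Y)))
t6 = ~(t5 /\ t2) = ~((~((~(Y /\ (~(X /\ Y)))) /\ (~((~(Y /\ (~(X /\ Y)))) /\ Y)))) /\ (~(Y /\ (~(X /\ Y)))))
t7 = ~(t2 /\ t6) = ~((~(Y /\ (~(X /\ Y)))) /\ (~((~((~(Y /\ (~(X /\ Y)))) /\ (~((~(Y /\ (~(X /\ Y)))) /\ Y)))) /\ (~(Y /\ (~(X /\ Y)))))))
t8 = ~(t3 /\ t7) = ~((~((~(Y /\ (~(X /\ Y)))) /\ Y)) /\ (~((~(Y /\ (~(X /\ Y)))) /\ (~((~((~(Y /\ (~(X /\ Y)))) /\ (~((~(Y /\ (~(X /\ Y)))) /\ Y)))) /\ (~(Y /\ (~(X /\ Y)))))))))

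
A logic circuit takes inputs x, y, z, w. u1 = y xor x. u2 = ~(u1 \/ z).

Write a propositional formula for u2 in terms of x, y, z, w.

~((y xor x) \/ z)

u1 = y xor x
u2 = ~(u1 \/ z) = ~((y xor x) \/ z)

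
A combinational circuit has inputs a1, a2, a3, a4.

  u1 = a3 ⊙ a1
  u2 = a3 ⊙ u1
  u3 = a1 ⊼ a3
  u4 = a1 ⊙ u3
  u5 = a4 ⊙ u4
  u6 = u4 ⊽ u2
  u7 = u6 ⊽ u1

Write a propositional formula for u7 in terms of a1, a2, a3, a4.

u1 = a3 ⊙ a1
u2 = a3 ⊙ u1 = a3 ⊙ (a3 ⊙ a1)
u3 = a1 ⊼ a3
u4 = a1 ⊙ u3 = a1 ⊙ (a1 ⊼ a3)
u6 = u4 ⊽ u2 = (a1 ⊙ (a1 ⊼ a3)) ⊽ (a3 ⊙ (a3 ⊙ a1))
u7 = u6 ⊽ u1 = ((a1 ⊙ (a1 ⊼ a3)) ⊽ (a3 ⊙ (a3 ⊙ a1))) ⊽ (a3 ⊙ a1)

((a1 ⊙ (a1 ⊼ a3)) ⊽ (a3 ⊙ (a3 ⊙ a1))) ⊽ (a3 ⊙ a1)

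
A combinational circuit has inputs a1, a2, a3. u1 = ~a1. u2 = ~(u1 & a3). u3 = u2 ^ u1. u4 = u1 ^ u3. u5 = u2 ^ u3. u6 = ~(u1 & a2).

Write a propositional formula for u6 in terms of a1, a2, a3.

u1 = ~a1
u6 = ~(u1 & a2) = ~(~a1 & a2)

~(~a1 & a2)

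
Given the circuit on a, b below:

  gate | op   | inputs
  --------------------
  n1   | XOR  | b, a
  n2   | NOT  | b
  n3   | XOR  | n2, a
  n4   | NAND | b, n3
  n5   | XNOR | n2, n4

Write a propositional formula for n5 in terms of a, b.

NOT b XNOR (b NAND (NOT b XOR a))

n2 = NOT b
n3 = n2 XOR a = NOT b XOR a
n4 = b NAND n3 = b NAND (NOT b XOR a)
n5 = n2 XNOR n4 = NOT b XNOR (b NAND (NOT b XOR a))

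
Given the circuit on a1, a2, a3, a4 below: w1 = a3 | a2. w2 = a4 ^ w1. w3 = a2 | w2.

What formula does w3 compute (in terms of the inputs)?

a2 | (a4 ^ (a3 | a2))

w1 = a3 | a2
w2 = a4 ^ w1 = a4 ^ (a3 | a2)
w3 = a2 | w2 = a2 | (a4 ^ (a3 | a2))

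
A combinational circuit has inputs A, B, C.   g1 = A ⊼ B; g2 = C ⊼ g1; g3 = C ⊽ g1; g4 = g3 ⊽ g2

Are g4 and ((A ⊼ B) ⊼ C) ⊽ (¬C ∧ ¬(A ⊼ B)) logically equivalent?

g1 = A ⊼ B
g2 = C ⊼ g1 = C ⊼ (A ⊼ B)
g3 = C ⊽ g1 = C ⊽ (A ⊼ B)
g4 = g3 ⊽ g2 = (C ⊽ (A ⊼ B)) ⊽ (C ⊼ (A ⊼ B))
At A=0, B=0, C=0: circuit gives 0, formula gives 0.
At A=0, B=0, C=1: circuit gives 1, formula gives 1.
Agrees on all 8 inputs.

Yes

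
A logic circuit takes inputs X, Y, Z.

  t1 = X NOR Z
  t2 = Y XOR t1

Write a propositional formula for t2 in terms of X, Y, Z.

Y XOR (X NOR Z)

t1 = X NOR Z
t2 = Y XOR t1 = Y XOR (X NOR Z)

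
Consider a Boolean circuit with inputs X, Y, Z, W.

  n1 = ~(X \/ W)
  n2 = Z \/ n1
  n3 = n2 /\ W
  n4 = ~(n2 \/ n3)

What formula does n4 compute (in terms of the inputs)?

n1 = ~(X \/ W)
n2 = Z \/ n1 = Z \/ (~(X \/ W))
n3 = n2 /\ W = (Z \/ (~(X \/ W))) /\ W
n4 = ~(n2 \/ n3) = ~((Z \/ (~(X \/ W))) \/ ((Z \/ (~(X \/ W))) /\ W))

~((Z \/ (~(X \/ W))) \/ ((Z \/ (~(X \/ W))) /\ W))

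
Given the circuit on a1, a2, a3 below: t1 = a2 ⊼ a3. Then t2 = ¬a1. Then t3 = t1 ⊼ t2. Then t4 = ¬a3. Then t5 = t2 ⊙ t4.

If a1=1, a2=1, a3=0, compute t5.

0

t2 = ¬1 = 0
t4 = ¬0 = 1
t5 = 0 ⊙ 1 = 0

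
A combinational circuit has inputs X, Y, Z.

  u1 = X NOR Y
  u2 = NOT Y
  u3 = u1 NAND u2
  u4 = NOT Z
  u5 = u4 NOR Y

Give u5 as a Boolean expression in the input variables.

NOT Z NOR Y

u4 = NOT Z
u5 = u4 NOR Y = NOT Z NOR Y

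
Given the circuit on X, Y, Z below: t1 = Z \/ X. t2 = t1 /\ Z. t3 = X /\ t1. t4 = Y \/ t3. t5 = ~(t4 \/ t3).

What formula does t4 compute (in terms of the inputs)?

Y \/ (X /\ (Z \/ X))

t1 = Z \/ X
t3 = X /\ t1 = X /\ (Z \/ X)
t4 = Y \/ t3 = Y \/ (X /\ (Z \/ X))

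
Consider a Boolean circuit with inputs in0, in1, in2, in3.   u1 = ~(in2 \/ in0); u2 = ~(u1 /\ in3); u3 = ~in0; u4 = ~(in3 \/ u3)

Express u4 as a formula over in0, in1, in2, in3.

u3 = ~in0
u4 = ~(in3 \/ u3) = ~(in3 \/ ~in0)

~(in3 \/ ~in0)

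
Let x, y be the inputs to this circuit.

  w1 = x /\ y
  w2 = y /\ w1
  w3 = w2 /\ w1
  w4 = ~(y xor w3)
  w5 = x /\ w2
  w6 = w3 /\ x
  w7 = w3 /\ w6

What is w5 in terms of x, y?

w1 = x /\ y
w2 = y /\ w1 = y /\ (x /\ y)
w5 = x /\ w2 = x /\ (y /\ (x /\ y))

x /\ (y /\ (x /\ y))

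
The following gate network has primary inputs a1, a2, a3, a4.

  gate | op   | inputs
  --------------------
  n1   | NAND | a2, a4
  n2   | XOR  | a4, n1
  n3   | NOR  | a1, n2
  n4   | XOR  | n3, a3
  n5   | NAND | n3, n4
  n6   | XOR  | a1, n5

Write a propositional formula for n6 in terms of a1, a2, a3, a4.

n1 = a2 NAND a4
n2 = a4 XOR n1 = a4 XOR (a2 NAND a4)
n3 = a1 NOR n2 = a1 NOR (a4 XOR (a2 NAND a4))
n4 = n3 XOR a3 = (a1 NOR (a4 XOR (a2 NAND a4))) XOR a3
n5 = n3 NAND n4 = (a1 NOR (a4 XOR (a2 NAND a4))) NAND ((a1 NOR (a4 XOR (a2 NAND a4))) XOR a3)
n6 = a1 XOR n5 = a1 XOR ((a1 NOR (a4 XOR (a2 NAND a4))) NAND ((a1 NOR (a4 XOR (a2 NAND a4))) XOR a3))

a1 XOR ((a1 NOR (a4 XOR (a2 NAND a4))) NAND ((a1 NOR (a4 XOR (a2 NAND a4))) XOR a3))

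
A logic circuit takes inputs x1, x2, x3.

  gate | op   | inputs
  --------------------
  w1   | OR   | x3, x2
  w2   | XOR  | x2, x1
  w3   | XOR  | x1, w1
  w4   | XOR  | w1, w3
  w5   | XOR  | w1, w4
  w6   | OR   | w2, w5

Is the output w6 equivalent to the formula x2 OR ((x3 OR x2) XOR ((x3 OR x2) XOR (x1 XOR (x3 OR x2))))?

No

w1 = x3 OR x2
w2 = x2 XOR x1
w3 = x1 XOR w1 = x1 XOR (x3 OR x2)
w4 = w1 XOR w3 = (x3 OR x2) XOR (x1 XOR (x3 OR x2))
w5 = w1 XOR w4 = (x3 OR x2) XOR ((x3 OR x2) XOR (x1 XOR (x3 OR x2)))
w6 = w2 OR w5 = (x2 XOR x1) OR ((x3 OR x2) XOR ((x3 OR x2) XOR (x1 XOR (x3 OR x2))))
At x1=1, x2=0, x3=1: circuit gives 1, formula gives 0.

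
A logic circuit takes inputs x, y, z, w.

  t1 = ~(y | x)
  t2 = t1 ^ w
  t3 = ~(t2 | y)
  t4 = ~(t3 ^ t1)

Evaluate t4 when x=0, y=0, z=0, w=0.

0

t1 = ~(0 | 0) = 1
t2 = 1 ^ 0 = 1
t3 = ~(1 | 0) = 0
t4 = ~(0 ^ 1) = 0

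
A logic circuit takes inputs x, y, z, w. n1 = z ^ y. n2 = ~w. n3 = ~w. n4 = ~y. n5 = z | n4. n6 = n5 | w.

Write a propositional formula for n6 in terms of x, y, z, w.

n4 = ~y
n5 = z | n4 = z | ~y
n6 = n5 | w = (z | ~y) | w

(z | ~y) | w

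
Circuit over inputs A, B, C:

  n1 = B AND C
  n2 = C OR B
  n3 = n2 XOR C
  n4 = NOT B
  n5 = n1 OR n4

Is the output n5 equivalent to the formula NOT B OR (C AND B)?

n1 = B AND C
n4 = NOT B
n5 = n1 OR n4 = (B AND C) OR NOT B
At A=0, B=1, C=0: circuit gives 0, formula gives 0.
At A=0, B=0, C=0: circuit gives 1, formula gives 1.
Agrees on all 8 inputs.

Yes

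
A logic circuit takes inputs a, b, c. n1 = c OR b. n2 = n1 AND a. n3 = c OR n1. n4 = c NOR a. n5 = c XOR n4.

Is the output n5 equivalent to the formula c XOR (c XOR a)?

n4 = c NOR a
n5 = c XOR n4 = c XOR (c NOR a)
At a=0, b=0, c=0: circuit gives 1, formula gives 0.

No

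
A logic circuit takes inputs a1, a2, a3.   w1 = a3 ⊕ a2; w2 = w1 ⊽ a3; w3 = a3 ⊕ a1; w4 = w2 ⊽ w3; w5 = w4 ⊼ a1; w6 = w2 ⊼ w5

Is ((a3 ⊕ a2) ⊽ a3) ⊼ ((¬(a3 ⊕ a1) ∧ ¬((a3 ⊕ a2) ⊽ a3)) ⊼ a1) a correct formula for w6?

Yes

w1 = a3 ⊕ a2
w2 = w1 ⊽ a3 = (a3 ⊕ a2) ⊽ a3
w3 = a3 ⊕ a1
w4 = w2 ⊽ w3 = ((a3 ⊕ a2) ⊽ a3) ⊽ (a3 ⊕ a1)
w5 = w4 ⊼ a1 = (((a3 ⊕ a2) ⊽ a3) ⊽ (a3 ⊕ a1)) ⊼ a1
w6 = w2 ⊼ w5 = ((a3 ⊕ a2) ⊽ a3) ⊼ ((((a3 ⊕ a2) ⊽ a3) ⊽ (a3 ⊕ a1)) ⊼ a1)
At a1=0, a2=0, a3=0: circuit gives 0, formula gives 0.
At a1=0, a2=0, a3=1: circuit gives 1, formula gives 1.
Agrees on all 8 inputs.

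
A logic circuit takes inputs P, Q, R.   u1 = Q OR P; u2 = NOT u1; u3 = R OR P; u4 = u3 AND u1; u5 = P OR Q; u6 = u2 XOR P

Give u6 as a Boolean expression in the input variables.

NOT (Q OR P) XOR P

u1 = Q OR P
u2 = NOT u1 = NOT (Q OR P)
u6 = u2 XOR P = NOT (Q OR P) XOR P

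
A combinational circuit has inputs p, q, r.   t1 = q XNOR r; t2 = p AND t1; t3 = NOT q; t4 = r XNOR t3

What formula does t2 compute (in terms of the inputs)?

t1 = q XNOR r
t2 = p AND t1 = p AND (q XNOR r)

p AND (q XNOR r)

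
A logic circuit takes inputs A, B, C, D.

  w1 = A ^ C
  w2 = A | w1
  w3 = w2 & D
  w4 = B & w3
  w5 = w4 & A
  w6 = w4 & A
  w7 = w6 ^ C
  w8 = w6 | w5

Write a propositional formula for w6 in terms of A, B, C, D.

(B & ((A | (A ^ C)) & D)) & A

w1 = A ^ C
w2 = A | w1 = A | (A ^ C)
w3 = w2 & D = (A | (A ^ C)) & D
w4 = B & w3 = B & ((A | (A ^ C)) & D)
w6 = w4 & A = (B & ((A | (A ^ C)) & D)) & A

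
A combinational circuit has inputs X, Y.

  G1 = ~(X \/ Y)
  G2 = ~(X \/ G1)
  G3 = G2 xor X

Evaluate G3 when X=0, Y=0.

G1 = ~(0 \/ 0) = 1
G2 = ~(0 \/ 1) = 0
G3 = 0 xor 0 = 0

0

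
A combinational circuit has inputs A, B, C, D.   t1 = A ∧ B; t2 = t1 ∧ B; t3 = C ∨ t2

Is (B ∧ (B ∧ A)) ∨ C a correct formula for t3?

Yes

t1 = A ∧ B
t2 = t1 ∧ B = (A ∧ B) ∧ B
t3 = C ∨ t2 = C ∨ ((A ∧ B) ∧ B)
At A=0, B=0, C=0, D=0: circuit gives 0, formula gives 0.
At A=0, B=0, C=1, D=0: circuit gives 1, formula gives 1.
Agrees on all 16 inputs.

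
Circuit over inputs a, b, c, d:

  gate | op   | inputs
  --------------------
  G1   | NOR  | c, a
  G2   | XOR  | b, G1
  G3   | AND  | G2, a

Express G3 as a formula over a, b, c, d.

G1 = c NOR a
G2 = b XOR G1 = b XOR (c NOR a)
G3 = G2 AND a = (b XOR (c NOR a)) AND a

(b XOR (c NOR a)) AND a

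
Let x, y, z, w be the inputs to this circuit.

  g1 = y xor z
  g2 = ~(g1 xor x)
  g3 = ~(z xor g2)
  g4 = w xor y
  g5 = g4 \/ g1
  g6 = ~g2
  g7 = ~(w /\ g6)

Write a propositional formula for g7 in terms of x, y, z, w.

~(w /\ ~(~((y xor z) xor x)))

g1 = y xor z
g2 = ~(g1 xor x) = ~((y xor z) xor x)
g6 = ~g2 = ~(~((y xor z) xor x))
g7 = ~(w /\ g6) = ~(w /\ ~(~((y xor z) xor x)))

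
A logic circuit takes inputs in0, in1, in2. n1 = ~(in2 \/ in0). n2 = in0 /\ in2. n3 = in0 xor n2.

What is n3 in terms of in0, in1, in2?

n2 = in0 /\ in2
n3 = in0 xor n2 = in0 xor (in0 /\ in2)

in0 xor (in0 /\ in2)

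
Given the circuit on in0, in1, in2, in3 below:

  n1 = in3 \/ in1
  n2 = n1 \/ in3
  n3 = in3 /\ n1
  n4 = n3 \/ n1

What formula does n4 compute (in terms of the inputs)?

n1 = in3 \/ in1
n3 = in3 /\ n1 = in3 /\ (in3 \/ in1)
n4 = n3 \/ n1 = (in3 /\ (in3 \/ in1)) \/ (in3 \/ in1)

(in3 /\ (in3 \/ in1)) \/ (in3 \/ in1)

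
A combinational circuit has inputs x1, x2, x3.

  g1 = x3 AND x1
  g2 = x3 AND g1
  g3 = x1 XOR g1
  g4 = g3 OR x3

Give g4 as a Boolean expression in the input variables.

(x1 XOR (x3 AND x1)) OR x3

g1 = x3 AND x1
g3 = x1 XOR g1 = x1 XOR (x3 AND x1)
g4 = g3 OR x3 = (x1 XOR (x3 AND x1)) OR x3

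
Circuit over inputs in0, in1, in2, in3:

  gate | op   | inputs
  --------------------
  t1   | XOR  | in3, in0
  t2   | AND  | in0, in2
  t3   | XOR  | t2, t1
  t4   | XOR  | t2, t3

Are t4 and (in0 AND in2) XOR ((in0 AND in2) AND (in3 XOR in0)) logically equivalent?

t1 = in3 XOR in0
t2 = in0 AND in2
t3 = t2 XOR t1 = (in0 AND in2) XOR (in3 XOR in0)
t4 = t2 XOR t3 = (in0 AND in2) XOR ((in0 AND in2) XOR (in3 XOR in0))
At in0=0, in1=0, in2=0, in3=1: circuit gives 1, formula gives 0.

No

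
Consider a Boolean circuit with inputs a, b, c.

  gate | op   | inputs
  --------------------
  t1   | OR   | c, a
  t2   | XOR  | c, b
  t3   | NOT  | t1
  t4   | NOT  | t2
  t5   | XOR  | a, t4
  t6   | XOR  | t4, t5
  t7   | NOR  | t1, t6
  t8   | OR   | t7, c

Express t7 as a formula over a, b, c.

t1 = c OR a
t2 = c XOR b
t4 = NOT t2 = NOT (c XOR b)
t5 = a XOR t4 = a XOR NOT (c XOR b)
t6 = t4 XOR t5 = NOT (c XOR b) XOR (a XOR NOT (c XOR b))
t7 = t1 NOR t6 = (c OR a) NOR (NOT (c XOR b) XOR (a XOR NOT (c XOR b)))

(c OR a) NOR (NOT (c XOR b) XOR (a XOR NOT (c XOR b)))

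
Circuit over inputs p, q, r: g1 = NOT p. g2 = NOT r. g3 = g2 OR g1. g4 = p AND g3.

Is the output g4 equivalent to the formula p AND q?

g1 = NOT p
g2 = NOT r
g3 = g2 OR g1 = NOT r OR NOT p
g4 = p AND g3 = p AND (NOT r OR NOT p)
At p=1, q=0, r=0: circuit gives 1, formula gives 0.

No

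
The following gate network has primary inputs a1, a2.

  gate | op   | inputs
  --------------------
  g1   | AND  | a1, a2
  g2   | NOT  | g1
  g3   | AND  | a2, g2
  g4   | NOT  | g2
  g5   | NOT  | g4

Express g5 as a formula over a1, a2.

g1 = a1 AND a2
g2 = NOT g1 = NOT (a1 AND a2)
g4 = NOT g2 = NOT NOT (a1 AND a2)
g5 = NOT g4 = NOT NOT NOT (a1 AND a2)

NOT NOT NOT (a1 AND a2)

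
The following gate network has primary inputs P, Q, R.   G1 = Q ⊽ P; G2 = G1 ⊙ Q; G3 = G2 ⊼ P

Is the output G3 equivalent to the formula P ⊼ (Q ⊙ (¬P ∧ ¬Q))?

G1 = Q ⊽ P
G2 = G1 ⊙ Q = (Q ⊽ P) ⊙ Q
G3 = G2 ⊼ P = ((Q ⊽ P) ⊙ Q) ⊼ P
At P=1, Q=0, R=0: circuit gives 0, formula gives 0.
At P=0, Q=0, R=0: circuit gives 1, formula gives 1.
Agrees on all 8 inputs.

Yes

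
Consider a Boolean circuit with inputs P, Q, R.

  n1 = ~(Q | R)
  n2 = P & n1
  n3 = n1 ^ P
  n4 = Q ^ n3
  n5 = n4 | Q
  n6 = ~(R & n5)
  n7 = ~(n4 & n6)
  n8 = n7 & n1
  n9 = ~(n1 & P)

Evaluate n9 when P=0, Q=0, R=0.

1

n1 = ~(0 | 0) = 1
n9 = ~(1 & 0) = 1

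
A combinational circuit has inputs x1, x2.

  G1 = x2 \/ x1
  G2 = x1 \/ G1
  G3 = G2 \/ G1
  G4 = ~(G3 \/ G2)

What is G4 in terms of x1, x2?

~(((x1 \/ (x2 \/ x1)) \/ (x2 \/ x1)) \/ (x1 \/ (x2 \/ x1)))

G1 = x2 \/ x1
G2 = x1 \/ G1 = x1 \/ (x2 \/ x1)
G3 = G2 \/ G1 = (x1 \/ (x2 \/ x1)) \/ (x2 \/ x1)
G4 = ~(G3 \/ G2) = ~(((x1 \/ (x2 \/ x1)) \/ (x2 \/ x1)) \/ (x1 \/ (x2 \/ x1)))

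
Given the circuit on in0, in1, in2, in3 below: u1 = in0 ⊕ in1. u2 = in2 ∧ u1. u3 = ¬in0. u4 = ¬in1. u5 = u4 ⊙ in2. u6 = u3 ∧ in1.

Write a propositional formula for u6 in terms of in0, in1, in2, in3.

u3 = ¬in0
u6 = u3 ∧ in1 = ¬in0 ∧ in1

¬in0 ∧ in1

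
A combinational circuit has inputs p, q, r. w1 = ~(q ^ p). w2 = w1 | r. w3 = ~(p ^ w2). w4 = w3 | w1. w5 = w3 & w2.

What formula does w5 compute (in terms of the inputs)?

(~(p ^ ((~(q ^ p)) | r))) & ((~(q ^ p)) | r)

w1 = ~(q ^ p)
w2 = w1 | r = (~(q ^ p)) | r
w3 = ~(p ^ w2) = ~(p ^ ((~(q ^ p)) | r))
w5 = w3 & w2 = (~(p ^ ((~(q ^ p)) | r))) & ((~(q ^ p)) | r)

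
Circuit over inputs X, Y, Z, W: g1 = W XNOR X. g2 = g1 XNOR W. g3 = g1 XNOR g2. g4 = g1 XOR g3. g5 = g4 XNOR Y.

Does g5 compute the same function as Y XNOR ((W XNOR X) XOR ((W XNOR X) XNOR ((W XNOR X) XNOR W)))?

Yes

g1 = W XNOR X
g2 = g1 XNOR W = (W XNOR X) XNOR W
g3 = g1 XNOR g2 = (W XNOR X) XNOR ((W XNOR X) XNOR W)
g4 = g1 XOR g3 = (W XNOR X) XOR ((W XNOR X) XNOR ((W XNOR X) XNOR W))
g5 = g4 XNOR Y = ((W XNOR X) XOR ((W XNOR X) XNOR ((W XNOR X) XNOR W))) XNOR Y
At X=0, Y=0, Z=0, W=0: circuit gives 0, formula gives 0.
At X=0, Y=1, Z=0, W=0: circuit gives 1, formula gives 1.
Agrees on all 16 inputs.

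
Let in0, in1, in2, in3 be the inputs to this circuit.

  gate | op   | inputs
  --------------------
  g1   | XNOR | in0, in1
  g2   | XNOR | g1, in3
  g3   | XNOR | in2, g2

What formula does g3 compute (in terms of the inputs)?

in2 XNOR ((in0 XNOR in1) XNOR in3)

g1 = in0 XNOR in1
g2 = g1 XNOR in3 = (in0 XNOR in1) XNOR in3
g3 = in2 XNOR g2 = in2 XNOR ((in0 XNOR in1) XNOR in3)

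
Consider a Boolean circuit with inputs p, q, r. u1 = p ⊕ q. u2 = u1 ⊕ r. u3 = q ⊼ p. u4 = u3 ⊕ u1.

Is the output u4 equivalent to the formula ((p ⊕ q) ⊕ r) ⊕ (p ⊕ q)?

No

u1 = p ⊕ q
u3 = q ⊼ p
u4 = u3 ⊕ u1 = (q ⊼ p) ⊕ (p ⊕ q)
At p=0, q=0, r=0: circuit gives 1, formula gives 0.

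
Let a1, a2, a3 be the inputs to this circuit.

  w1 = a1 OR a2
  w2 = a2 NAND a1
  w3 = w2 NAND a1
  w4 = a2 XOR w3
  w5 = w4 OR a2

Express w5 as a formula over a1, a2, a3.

w2 = a2 NAND a1
w3 = w2 NAND a1 = (a2 NAND a1) NAND a1
w4 = a2 XOR w3 = a2 XOR ((a2 NAND a1) NAND a1)
w5 = w4 OR a2 = (a2 XOR ((a2 NAND a1) NAND a1)) OR a2

(a2 XOR ((a2 NAND a1) NAND a1)) OR a2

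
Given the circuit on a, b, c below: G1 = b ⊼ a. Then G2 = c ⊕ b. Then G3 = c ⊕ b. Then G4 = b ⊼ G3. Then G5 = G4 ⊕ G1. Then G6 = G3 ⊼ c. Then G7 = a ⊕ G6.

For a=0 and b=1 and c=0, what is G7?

G3 = 0 ⊕ 1 = 1
G6 = 1 ⊼ 0 = 1
G7 = 0 ⊕ 1 = 1

1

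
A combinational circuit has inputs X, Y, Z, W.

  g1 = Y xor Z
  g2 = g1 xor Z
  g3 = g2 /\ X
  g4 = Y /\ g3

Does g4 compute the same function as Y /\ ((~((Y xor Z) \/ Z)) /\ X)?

g1 = Y xor Z
g2 = g1 xor Z = (Y xor Z) xor Z
g3 = g2 /\ X = ((Y xor Z) xor Z) /\ X
g4 = Y /\ g3 = Y /\ (((Y xor Z) xor Z) /\ X)
At X=1, Y=1, Z=0, W=0: circuit gives 1, formula gives 0.

No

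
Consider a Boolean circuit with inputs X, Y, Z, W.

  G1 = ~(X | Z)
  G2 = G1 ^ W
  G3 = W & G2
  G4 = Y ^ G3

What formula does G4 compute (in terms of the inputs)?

Y ^ (W & ((~(X | Z)) ^ W))

G1 = ~(X | Z)
G2 = G1 ^ W = (~(X | Z)) ^ W
G3 = W & G2 = W & ((~(X | Z)) ^ W)
G4 = Y ^ G3 = Y ^ (W & ((~(X | Z)) ^ W))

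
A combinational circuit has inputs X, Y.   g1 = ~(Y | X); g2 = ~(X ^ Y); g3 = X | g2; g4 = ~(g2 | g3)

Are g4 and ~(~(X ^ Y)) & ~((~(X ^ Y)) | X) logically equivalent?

Yes

g2 = ~(X ^ Y)
g3 = X | g2 = X | (~(X ^ Y))
g4 = ~(g2 | g3) = ~((~(X ^ Y)) | (X | (~(X ^ Y))))
At X=0, Y=0: circuit gives 0, formula gives 0.
At X=0, Y=1: circuit gives 1, formula gives 1.
Agrees on all 4 inputs.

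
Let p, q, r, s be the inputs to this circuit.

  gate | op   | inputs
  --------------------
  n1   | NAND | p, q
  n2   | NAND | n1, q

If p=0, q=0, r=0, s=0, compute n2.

1

n1 = 0 NAND 0 = 1
n2 = 1 NAND 0 = 1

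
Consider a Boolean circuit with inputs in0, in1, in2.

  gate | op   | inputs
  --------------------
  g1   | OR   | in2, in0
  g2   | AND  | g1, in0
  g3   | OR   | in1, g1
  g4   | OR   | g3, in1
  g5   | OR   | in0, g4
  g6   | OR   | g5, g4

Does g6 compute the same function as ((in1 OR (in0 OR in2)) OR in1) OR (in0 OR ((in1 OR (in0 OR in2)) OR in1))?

Yes

g1 = in2 OR in0
g3 = in1 OR g1 = in1 OR (in2 OR in0)
g4 = g3 OR in1 = (in1 OR (in2 OR in0)) OR in1
g5 = in0 OR g4 = in0 OR ((in1 OR (in2 OR in0)) OR in1)
g6 = g5 OR g4 = (in0 OR ((in1 OR (in2 OR in0)) OR in1)) OR ((in1 OR (in2 OR in0)) OR in1)
At in0=0, in1=0, in2=0: circuit gives 0, formula gives 0.
At in0=0, in1=0, in2=1: circuit gives 1, formula gives 1.
Agrees on all 8 inputs.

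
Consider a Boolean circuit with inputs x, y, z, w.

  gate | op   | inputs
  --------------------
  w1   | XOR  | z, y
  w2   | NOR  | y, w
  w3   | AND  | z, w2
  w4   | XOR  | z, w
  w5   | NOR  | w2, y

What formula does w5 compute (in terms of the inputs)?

(y NOR w) NOR y

w2 = y NOR w
w5 = w2 NOR y = (y NOR w) NOR y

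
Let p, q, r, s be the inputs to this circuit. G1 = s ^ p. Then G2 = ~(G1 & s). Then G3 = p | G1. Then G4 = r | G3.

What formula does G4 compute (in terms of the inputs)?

G1 = s ^ p
G3 = p | G1 = p | (s ^ p)
G4 = r | G3 = r | (p | (s ^ p))

r | (p | (s ^ p))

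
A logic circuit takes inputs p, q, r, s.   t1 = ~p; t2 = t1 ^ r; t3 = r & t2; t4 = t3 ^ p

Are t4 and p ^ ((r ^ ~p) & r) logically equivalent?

t1 = ~p
t2 = t1 ^ r = ~p ^ r
t3 = r & t2 = r & (~p ^ r)
t4 = t3 ^ p = (r & (~p ^ r)) ^ p
At p=0, q=0, r=0, s=0: circuit gives 0, formula gives 0.
At p=1, q=0, r=0, s=0: circuit gives 1, formula gives 1.
Agrees on all 16 inputs.

Yes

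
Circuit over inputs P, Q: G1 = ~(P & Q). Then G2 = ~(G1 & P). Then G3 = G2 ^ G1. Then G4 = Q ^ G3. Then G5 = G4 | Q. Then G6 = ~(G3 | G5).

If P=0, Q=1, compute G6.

G1 = ~(0 & 1) = 1
G2 = ~(1 & 0) = 1
G3 = 1 ^ 1 = 0
G4 = 1 ^ 0 = 1
G5 = 1 | 1 = 1
G6 = ~(0 | 1) = 0

0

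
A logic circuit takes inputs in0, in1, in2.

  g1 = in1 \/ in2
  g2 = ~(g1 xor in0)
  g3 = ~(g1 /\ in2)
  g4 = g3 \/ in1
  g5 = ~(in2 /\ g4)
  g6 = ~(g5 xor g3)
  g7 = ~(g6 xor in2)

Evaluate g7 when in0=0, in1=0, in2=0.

0

g1 = 0 \/ 0 = 0
g3 = ~(0 /\ 0) = 1
g4 = 1 \/ 0 = 1
g5 = ~(0 /\ 1) = 1
g6 = ~(1 xor 1) = 1
g7 = ~(1 xor 0) = 0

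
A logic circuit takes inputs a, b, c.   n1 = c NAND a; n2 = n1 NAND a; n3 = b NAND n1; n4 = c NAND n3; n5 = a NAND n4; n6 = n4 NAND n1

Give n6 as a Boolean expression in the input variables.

(c NAND (b NAND (c NAND a))) NAND (c NAND a)

n1 = c NAND a
n3 = b NAND n1 = b NAND (c NAND a)
n4 = c NAND n3 = c NAND (b NAND (c NAND a))
n6 = n4 NAND n1 = (c NAND (b NAND (c NAND a))) NAND (c NAND a)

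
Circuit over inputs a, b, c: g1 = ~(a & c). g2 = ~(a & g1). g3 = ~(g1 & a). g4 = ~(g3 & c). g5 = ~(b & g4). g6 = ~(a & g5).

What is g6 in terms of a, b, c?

g1 = ~(a & c)
g3 = ~(g1 & a) = ~((~(a & c)) & a)
g4 = ~(g3 & c) = ~((~((~(a & c)) & a)) & c)
g5 = ~(b & g4) = ~(b & (~((~((~(a & c)) & a)) & c)))
g6 = ~(a & g5) = ~(a & (~(b & (~((~((~(a & c)) & a)) & c)))))

~(a & (~(b & (~((~((~(a & c)) & a)) & c)))))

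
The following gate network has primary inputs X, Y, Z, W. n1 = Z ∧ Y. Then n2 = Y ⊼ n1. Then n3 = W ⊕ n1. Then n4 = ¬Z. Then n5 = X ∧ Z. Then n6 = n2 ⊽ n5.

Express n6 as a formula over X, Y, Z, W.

n1 = Z ∧ Y
n2 = Y ⊼ n1 = Y ⊼ (Z ∧ Y)
n5 = X ∧ Z
n6 = n2 ⊽ n5 = (Y ⊼ (Z ∧ Y)) ⊽ (X ∧ Z)

(Y ⊼ (Z ∧ Y)) ⊽ (X ∧ Z)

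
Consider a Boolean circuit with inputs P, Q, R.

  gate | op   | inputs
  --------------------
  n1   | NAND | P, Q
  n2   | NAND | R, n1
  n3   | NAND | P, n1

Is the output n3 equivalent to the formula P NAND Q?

n1 = P NAND Q
n3 = P NAND n1 = P NAND (P NAND Q)
At P=1, Q=0, R=0: circuit gives 0, formula gives 1.

No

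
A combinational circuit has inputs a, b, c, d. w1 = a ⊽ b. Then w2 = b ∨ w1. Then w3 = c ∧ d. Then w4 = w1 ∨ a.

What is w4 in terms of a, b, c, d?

(a ⊽ b) ∨ a

w1 = a ⊽ b
w4 = w1 ∨ a = (a ⊽ b) ∨ a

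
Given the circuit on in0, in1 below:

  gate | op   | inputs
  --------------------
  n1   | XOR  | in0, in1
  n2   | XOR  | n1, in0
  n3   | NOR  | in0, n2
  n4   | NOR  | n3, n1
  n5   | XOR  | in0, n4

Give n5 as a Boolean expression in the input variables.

in0 XOR ((in0 NOR ((in0 XOR in1) XOR in0)) NOR (in0 XOR in1))

n1 = in0 XOR in1
n2 = n1 XOR in0 = (in0 XOR in1) XOR in0
n3 = in0 NOR n2 = in0 NOR ((in0 XOR in1) XOR in0)
n4 = n3 NOR n1 = (in0 NOR ((in0 XOR in1) XOR in0)) NOR (in0 XOR in1)
n5 = in0 XOR n4 = in0 XOR ((in0 NOR ((in0 XOR in1) XOR in0)) NOR (in0 XOR in1))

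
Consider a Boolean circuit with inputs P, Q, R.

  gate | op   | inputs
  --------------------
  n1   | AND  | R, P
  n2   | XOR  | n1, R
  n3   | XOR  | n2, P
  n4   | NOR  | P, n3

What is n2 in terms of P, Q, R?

(R AND P) XOR R

n1 = R AND P
n2 = n1 XOR R = (R AND P) XOR R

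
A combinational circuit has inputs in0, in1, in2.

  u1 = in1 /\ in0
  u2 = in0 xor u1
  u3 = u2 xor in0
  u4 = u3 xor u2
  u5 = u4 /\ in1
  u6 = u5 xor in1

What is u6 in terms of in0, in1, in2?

u1 = in1 /\ in0
u2 = in0 xor u1 = in0 xor (in1 /\ in0)
u3 = u2 xor in0 = (in0 xor (in1 /\ in0)) xor in0
u4 = u3 xor u2 = ((in0 xor (in1 /\ in0)) xor in0) xor (in0 xor (in1 /\ in0))
u5 = u4 /\ in1 = (((in0 xor (in1 /\ in0)) xor in0) xor (in0 xor (in1 /\ in0))) /\ in1
u6 = u5 xor in1 = ((((in0 xor (in1 /\ in0)) xor in0) xor (in0 xor (in1 /\ in0))) /\ in1) xor in1

((((in0 xor (in1 /\ in0)) xor in0) xor (in0 xor (in1 /\ in0))) /\ in1) xor in1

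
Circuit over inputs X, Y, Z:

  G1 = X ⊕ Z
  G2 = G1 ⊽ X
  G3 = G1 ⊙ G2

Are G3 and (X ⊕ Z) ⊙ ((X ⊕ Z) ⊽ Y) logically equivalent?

No

G1 = X ⊕ Z
G2 = G1 ⊽ X = (X ⊕ Z) ⊽ X
G3 = G1 ⊙ G2 = (X ⊕ Z) ⊙ ((X ⊕ Z) ⊽ X)
At X=0, Y=1, Z=0: circuit gives 0, formula gives 1.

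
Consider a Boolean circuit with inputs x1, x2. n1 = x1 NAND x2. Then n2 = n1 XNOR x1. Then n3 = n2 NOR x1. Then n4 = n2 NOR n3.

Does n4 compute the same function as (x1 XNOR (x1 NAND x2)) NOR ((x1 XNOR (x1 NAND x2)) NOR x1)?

n1 = x1 NAND x2
n2 = n1 XNOR x1 = (x1 NAND x2) XNOR x1
n3 = n2 NOR x1 = ((x1 NAND x2) XNOR x1) NOR x1
n4 = n2 NOR n3 = ((x1 NAND x2) XNOR x1) NOR (((x1 NAND x2) XNOR x1) NOR x1)
At x1=0, x2=0: circuit gives 0, formula gives 0.
At x1=1, x2=1: circuit gives 1, formula gives 1.
Agrees on all 4 inputs.

Yes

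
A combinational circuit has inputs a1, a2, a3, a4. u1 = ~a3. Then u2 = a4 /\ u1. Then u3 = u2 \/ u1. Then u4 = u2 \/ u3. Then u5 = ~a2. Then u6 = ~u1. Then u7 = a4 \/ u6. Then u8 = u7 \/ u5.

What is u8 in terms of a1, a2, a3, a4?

(a4 \/ ~~a3) \/ ~a2

u1 = ~a3
u5 = ~a2
u6 = ~u1 = ~~a3
u7 = a4 \/ u6 = a4 \/ ~~a3
u8 = u7 \/ u5 = (a4 \/ ~~a3) \/ ~a2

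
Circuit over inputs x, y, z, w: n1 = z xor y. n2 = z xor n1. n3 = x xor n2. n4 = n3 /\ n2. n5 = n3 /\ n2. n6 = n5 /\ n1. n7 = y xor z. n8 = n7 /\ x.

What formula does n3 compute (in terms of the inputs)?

n1 = z xor y
n2 = z xor n1 = z xor (z xor y)
n3 = x xor n2 = x xor (z xor (z xor y))

x xor (z xor (z xor y))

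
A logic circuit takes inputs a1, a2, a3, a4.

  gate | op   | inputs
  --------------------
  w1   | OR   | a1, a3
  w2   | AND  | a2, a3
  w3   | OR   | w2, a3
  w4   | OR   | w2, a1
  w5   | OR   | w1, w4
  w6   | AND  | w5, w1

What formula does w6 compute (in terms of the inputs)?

((a1 OR a3) OR ((a2 AND a3) OR a1)) AND (a1 OR a3)

w1 = a1 OR a3
w2 = a2 AND a3
w4 = w2 OR a1 = (a2 AND a3) OR a1
w5 = w1 OR w4 = (a1 OR a3) OR ((a2 AND a3) OR a1)
w6 = w5 AND w1 = ((a1 OR a3) OR ((a2 AND a3) OR a1)) AND (a1 OR a3)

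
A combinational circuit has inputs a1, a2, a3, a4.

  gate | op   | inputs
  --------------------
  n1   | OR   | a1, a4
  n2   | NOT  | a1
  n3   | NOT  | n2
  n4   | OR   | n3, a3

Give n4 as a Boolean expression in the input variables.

n2 = NOT a1
n3 = NOT n2 = NOT NOT a1
n4 = n3 OR a3 = NOT NOT a1 OR a3

NOT NOT a1 OR a3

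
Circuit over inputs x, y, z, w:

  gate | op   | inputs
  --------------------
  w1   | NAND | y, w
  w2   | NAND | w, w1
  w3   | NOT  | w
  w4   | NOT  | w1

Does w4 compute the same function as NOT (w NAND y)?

Yes

w1 = y NAND w
w4 = NOT w1 = NOT (y NAND w)
At x=0, y=0, z=0, w=0: circuit gives 0, formula gives 0.
At x=0, y=1, z=0, w=1: circuit gives 1, formula gives 1.
Agrees on all 16 inputs.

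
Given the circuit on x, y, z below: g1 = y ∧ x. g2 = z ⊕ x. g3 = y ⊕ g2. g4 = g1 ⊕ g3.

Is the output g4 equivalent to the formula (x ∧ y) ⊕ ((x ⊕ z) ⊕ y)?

Yes

g1 = y ∧ x
g2 = z ⊕ x
g3 = y ⊕ g2 = y ⊕ (z ⊕ x)
g4 = g1 ⊕ g3 = (y ∧ x) ⊕ (y ⊕ (z ⊕ x))
At x=0, y=0, z=0: circuit gives 0, formula gives 0.
At x=0, y=0, z=1: circuit gives 1, formula gives 1.
Agrees on all 8 inputs.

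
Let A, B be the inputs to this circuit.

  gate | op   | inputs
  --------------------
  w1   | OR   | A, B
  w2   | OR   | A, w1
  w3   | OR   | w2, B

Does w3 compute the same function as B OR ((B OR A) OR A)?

Yes

w1 = A OR B
w2 = A OR w1 = A OR (A OR B)
w3 = w2 OR B = (A OR (A OR B)) OR B
At A=0, B=0: circuit gives 0, formula gives 0.
At A=0, B=1: circuit gives 1, formula gives 1.
Agrees on all 4 inputs.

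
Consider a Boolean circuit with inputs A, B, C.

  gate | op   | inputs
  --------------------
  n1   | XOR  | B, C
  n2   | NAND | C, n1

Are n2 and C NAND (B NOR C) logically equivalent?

n1 = B XOR C
n2 = C NAND n1 = C NAND (B XOR C)
At A=0, B=0, C=1: circuit gives 0, formula gives 1.

No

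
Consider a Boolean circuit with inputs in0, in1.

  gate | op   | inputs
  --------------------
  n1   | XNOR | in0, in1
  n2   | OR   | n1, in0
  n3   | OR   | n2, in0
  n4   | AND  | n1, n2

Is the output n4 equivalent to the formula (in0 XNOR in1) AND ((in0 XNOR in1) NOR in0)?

n1 = in0 XNOR in1
n2 = n1 OR in0 = (in0 XNOR in1) OR in0
n4 = n1 AND n2 = (in0 XNOR in1) AND ((in0 XNOR in1) OR in0)
At in0=0, in1=0: circuit gives 1, formula gives 0.

No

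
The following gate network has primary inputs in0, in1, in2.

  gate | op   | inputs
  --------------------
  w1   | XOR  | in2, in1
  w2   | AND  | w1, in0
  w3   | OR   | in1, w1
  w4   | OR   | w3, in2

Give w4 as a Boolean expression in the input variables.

w1 = in2 XOR in1
w3 = in1 OR w1 = in1 OR (in2 XOR in1)
w4 = w3 OR in2 = (in1 OR (in2 XOR in1)) OR in2

(in1 OR (in2 XOR in1)) OR in2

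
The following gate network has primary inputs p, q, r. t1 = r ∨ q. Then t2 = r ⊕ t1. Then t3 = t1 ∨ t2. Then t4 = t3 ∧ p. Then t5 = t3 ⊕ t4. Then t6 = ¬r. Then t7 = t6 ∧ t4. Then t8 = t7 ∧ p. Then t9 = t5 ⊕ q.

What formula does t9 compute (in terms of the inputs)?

(((r ∨ q) ∨ (r ⊕ (r ∨ q))) ⊕ (((r ∨ q) ∨ (r ⊕ (r ∨ q))) ∧ p)) ⊕ q

t1 = r ∨ q
t2 = r ⊕ t1 = r ⊕ (r ∨ q)
t3 = t1 ∨ t2 = (r ∨ q) ∨ (r ⊕ (r ∨ q))
t4 = t3 ∧ p = ((r ∨ q) ∨ (r ⊕ (r ∨ q))) ∧ p
t5 = t3 ⊕ t4 = ((r ∨ q) ∨ (r ⊕ (r ∨ q))) ⊕ (((r ∨ q) ∨ (r ⊕ (r ∨ q))) ∧ p)
t9 = t5 ⊕ q = (((r ∨ q) ∨ (r ⊕ (r ∨ q))) ⊕ (((r ∨ q) ∨ (r ⊕ (r ∨ q))) ∧ p)) ⊕ q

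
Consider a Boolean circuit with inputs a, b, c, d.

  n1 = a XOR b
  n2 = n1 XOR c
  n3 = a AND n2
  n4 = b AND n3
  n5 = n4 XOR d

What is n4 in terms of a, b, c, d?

b AND (a AND ((a XOR b) XOR c))

n1 = a XOR b
n2 = n1 XOR c = (a XOR b) XOR c
n3 = a AND n2 = a AND ((a XOR b) XOR c)
n4 = b AND n3 = b AND (a AND ((a XOR b) XOR c))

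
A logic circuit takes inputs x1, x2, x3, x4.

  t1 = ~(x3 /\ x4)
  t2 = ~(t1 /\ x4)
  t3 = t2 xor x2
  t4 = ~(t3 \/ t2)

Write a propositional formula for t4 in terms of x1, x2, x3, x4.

t1 = ~(x3 /\ x4)
t2 = ~(t1 /\ x4) = ~((~(x3 /\ x4)) /\ x4)
t3 = t2 xor x2 = (~((~(x3 /\ x4)) /\ x4)) xor x2
t4 = ~(t3 \/ t2) = ~(((~((~(x3 /\ x4)) /\ x4)) xor x2) \/ (~((~(x3 /\ x4)) /\ x4)))

~(((~((~(x3 /\ x4)) /\ x4)) xor x2) \/ (~((~(x3 /\ x4)) /\ x4)))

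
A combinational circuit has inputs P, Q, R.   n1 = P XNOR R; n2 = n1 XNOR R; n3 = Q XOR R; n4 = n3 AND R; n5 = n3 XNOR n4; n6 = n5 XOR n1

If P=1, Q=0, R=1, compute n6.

0

n1 = 1 XNOR 1 = 1
n3 = 0 XOR 1 = 1
n4 = 1 AND 1 = 1
n5 = 1 XNOR 1 = 1
n6 = 1 XOR 1 = 0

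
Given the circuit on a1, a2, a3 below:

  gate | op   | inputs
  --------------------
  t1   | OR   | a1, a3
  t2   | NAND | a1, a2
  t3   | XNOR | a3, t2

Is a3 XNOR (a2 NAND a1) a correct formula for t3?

Yes

t2 = a1 NAND a2
t3 = a3 XNOR t2 = a3 XNOR (a1 NAND a2)
At a1=0, a2=0, a3=0: circuit gives 0, formula gives 0.
At a1=0, a2=0, a3=1: circuit gives 1, formula gives 1.
Agrees on all 8 inputs.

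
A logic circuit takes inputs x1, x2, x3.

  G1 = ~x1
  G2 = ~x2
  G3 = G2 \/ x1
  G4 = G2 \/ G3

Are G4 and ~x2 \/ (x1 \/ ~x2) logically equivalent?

G2 = ~x2
G3 = G2 \/ x1 = ~x2 \/ x1
G4 = G2 \/ G3 = ~x2 \/ (~x2 \/ x1)
At x1=0, x2=1, x3=0: circuit gives 0, formula gives 0.
At x1=0, x2=0, x3=0: circuit gives 1, formula gives 1.
Agrees on all 8 inputs.

Yes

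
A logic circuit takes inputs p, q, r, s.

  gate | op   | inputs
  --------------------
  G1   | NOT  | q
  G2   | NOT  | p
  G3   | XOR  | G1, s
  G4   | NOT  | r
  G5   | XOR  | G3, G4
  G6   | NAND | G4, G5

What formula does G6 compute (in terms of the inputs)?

NOT r NAND ((NOT q XOR s) XOR NOT r)

G1 = NOT q
G3 = G1 XOR s = NOT q XOR s
G4 = NOT r
G5 = G3 XOR G4 = (NOT q XOR s) XOR NOT r
G6 = G4 NAND G5 = NOT r NAND ((NOT q XOR s) XOR NOT r)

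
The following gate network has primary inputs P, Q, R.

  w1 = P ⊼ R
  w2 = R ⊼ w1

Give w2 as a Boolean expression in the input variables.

R ⊼ (P ⊼ R)

w1 = P ⊼ R
w2 = R ⊼ w1 = R ⊼ (P ⊼ R)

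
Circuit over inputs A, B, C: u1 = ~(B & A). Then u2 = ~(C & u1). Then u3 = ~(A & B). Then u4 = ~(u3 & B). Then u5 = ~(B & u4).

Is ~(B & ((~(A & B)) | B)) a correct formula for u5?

No

u3 = ~(A & B)
u4 = ~(u3 & B) = ~((~(A & B)) & B)
u5 = ~(B & u4) = ~(B & (~((~(A & B)) & B)))
At A=0, B=1, C=0: circuit gives 1, formula gives 0.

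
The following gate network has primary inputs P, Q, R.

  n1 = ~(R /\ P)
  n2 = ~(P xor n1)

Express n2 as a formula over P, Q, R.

~(P xor (~(R /\ P)))

n1 = ~(R /\ P)
n2 = ~(P xor n1) = ~(P xor (~(R /\ P)))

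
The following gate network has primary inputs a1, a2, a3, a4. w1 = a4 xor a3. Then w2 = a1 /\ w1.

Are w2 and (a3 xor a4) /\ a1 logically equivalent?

Yes

w1 = a4 xor a3
w2 = a1 /\ w1 = a1 /\ (a4 xor a3)
At a1=0, a2=0, a3=0, a4=0: circuit gives 0, formula gives 0.
At a1=1, a2=0, a3=0, a4=1: circuit gives 1, formula gives 1.
Agrees on all 16 inputs.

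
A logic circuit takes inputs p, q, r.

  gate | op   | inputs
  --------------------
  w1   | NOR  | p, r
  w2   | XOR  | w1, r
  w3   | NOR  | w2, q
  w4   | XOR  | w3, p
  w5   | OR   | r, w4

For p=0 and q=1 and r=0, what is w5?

w1 = 0 NOR 0 = 1
w2 = 1 XOR 0 = 1
w3 = 1 NOR 1 = 0
w4 = 0 XOR 0 = 0
w5 = 0 OR 0 = 0

0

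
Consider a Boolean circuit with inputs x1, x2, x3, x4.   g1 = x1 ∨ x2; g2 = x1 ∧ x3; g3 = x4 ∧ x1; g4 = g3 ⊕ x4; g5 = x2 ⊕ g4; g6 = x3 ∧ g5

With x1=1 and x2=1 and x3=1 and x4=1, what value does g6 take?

g3 = 1 ∧ 1 = 1
g4 = 1 ⊕ 1 = 0
g5 = 1 ⊕ 0 = 1
g6 = 1 ∧ 1 = 1

1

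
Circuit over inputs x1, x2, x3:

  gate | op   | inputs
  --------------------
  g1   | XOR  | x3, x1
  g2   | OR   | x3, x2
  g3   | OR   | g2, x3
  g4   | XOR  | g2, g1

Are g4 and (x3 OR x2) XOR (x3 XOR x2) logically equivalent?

g1 = x3 XOR x1
g2 = x3 OR x2
g4 = g2 XOR g1 = (x3 OR x2) XOR (x3 XOR x1)
At x1=0, x2=1, x3=0: circuit gives 1, formula gives 0.

No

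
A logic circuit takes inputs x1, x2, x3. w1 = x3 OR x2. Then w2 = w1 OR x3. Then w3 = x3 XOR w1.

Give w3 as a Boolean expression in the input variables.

w1 = x3 OR x2
w3 = x3 XOR w1 = x3 XOR (x3 OR x2)

x3 XOR (x3 OR x2)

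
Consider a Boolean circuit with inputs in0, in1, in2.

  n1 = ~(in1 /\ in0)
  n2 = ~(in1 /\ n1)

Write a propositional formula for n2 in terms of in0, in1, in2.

n1 = ~(in1 /\ in0)
n2 = ~(in1 /\ n1) = ~(in1 /\ (~(in1 /\ in0)))

~(in1 /\ (~(in1 /\ in0)))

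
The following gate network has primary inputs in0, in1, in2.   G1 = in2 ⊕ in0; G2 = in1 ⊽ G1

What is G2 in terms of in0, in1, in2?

G1 = in2 ⊕ in0
G2 = in1 ⊽ G1 = in1 ⊽ (in2 ⊕ in0)

in1 ⊽ (in2 ⊕ in0)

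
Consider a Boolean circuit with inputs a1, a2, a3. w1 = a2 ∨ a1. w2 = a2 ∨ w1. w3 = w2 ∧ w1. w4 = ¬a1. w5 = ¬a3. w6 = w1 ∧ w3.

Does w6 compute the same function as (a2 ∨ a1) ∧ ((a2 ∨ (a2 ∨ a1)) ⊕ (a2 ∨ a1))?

w1 = a2 ∨ a1
w2 = a2 ∨ w1 = a2 ∨ (a2 ∨ a1)
w3 = w2 ∧ w1 = (a2 ∨ (a2 ∨ a1)) ∧ (a2 ∨ a1)
w6 = w1 ∧ w3 = (a2 ∨ a1) ∧ ((a2 ∨ (a2 ∨ a1)) ∧ (a2 ∨ a1))
At a1=0, a2=1, a3=0: circuit gives 1, formula gives 0.

No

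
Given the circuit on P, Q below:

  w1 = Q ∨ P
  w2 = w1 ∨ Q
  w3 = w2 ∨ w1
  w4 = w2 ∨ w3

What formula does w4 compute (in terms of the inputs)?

((Q ∨ P) ∨ Q) ∨ (((Q ∨ P) ∨ Q) ∨ (Q ∨ P))

w1 = Q ∨ P
w2 = w1 ∨ Q = (Q ∨ P) ∨ Q
w3 = w2 ∨ w1 = ((Q ∨ P) ∨ Q) ∨ (Q ∨ P)
w4 = w2 ∨ w3 = ((Q ∨ P) ∨ Q) ∨ (((Q ∨ P) ∨ Q) ∨ (Q ∨ P))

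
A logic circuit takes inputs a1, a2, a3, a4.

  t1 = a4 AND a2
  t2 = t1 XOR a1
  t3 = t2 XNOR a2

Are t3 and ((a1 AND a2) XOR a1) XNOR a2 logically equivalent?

No

t1 = a4 AND a2
t2 = t1 XOR a1 = (a4 AND a2) XOR a1
t3 = t2 XNOR a2 = ((a4 AND a2) XOR a1) XNOR a2
At a1=0, a2=1, a3=0, a4=1: circuit gives 1, formula gives 0.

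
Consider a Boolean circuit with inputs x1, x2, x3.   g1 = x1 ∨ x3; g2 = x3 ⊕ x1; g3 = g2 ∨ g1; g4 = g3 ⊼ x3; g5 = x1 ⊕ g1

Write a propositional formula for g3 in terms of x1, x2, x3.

g1 = x1 ∨ x3
g2 = x3 ⊕ x1
g3 = g2 ∨ g1 = (x3 ⊕ x1) ∨ (x1 ∨ x3)

(x3 ⊕ x1) ∨ (x1 ∨ x3)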